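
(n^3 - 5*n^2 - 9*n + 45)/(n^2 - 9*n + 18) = (n^2 - 2*n - 15)/(n - 6)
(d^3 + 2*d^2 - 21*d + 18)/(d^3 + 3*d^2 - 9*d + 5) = (d^2 + 3*d - 18)/(d^2 + 4*d - 5)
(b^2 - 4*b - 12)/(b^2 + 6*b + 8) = (b - 6)/(b + 4)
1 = 1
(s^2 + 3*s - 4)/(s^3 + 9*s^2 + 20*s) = (s - 1)/(s*(s + 5))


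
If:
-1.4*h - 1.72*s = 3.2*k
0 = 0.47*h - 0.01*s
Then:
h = 0.0212765957446809*s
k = -0.546808510638298*s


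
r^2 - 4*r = r*(r - 4)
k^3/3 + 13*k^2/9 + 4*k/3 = k*(k/3 + 1)*(k + 4/3)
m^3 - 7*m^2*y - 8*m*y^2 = m*(m - 8*y)*(m + y)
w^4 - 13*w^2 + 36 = (w - 3)*(w - 2)*(w + 2)*(w + 3)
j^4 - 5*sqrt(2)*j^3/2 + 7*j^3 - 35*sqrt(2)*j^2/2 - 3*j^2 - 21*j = j*(j + 7)*(j - 3*sqrt(2))*(j + sqrt(2)/2)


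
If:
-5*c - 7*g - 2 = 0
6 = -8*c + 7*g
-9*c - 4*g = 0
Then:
No Solution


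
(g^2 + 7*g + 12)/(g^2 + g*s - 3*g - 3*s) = (g^2 + 7*g + 12)/(g^2 + g*s - 3*g - 3*s)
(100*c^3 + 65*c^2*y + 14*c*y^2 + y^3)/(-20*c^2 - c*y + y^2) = (25*c^2 + 10*c*y + y^2)/(-5*c + y)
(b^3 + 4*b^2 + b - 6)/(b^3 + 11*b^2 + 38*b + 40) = (b^2 + 2*b - 3)/(b^2 + 9*b + 20)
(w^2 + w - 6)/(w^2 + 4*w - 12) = (w + 3)/(w + 6)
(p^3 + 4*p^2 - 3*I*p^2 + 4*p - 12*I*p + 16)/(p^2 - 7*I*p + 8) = (p^2 + 4*p*(1 - I) - 16*I)/(p - 8*I)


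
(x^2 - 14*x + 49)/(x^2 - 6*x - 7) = (x - 7)/(x + 1)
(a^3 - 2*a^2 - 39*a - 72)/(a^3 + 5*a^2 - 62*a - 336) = (a^2 + 6*a + 9)/(a^2 + 13*a + 42)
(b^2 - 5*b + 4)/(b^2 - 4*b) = (b - 1)/b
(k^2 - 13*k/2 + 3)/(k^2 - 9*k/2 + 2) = (k - 6)/(k - 4)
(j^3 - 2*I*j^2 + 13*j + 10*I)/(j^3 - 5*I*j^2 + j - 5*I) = (j + 2*I)/(j - I)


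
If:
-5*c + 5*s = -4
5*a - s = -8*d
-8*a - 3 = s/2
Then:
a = -s/16 - 3/8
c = s + 4/5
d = 21*s/128 + 15/64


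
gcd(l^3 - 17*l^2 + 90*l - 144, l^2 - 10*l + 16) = l - 8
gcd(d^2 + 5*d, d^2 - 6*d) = d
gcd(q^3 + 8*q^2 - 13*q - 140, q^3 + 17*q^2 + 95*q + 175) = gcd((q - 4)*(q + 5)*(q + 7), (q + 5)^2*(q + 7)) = q^2 + 12*q + 35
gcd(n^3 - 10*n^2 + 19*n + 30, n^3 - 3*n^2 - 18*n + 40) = n - 5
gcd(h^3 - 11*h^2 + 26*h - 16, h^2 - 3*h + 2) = h^2 - 3*h + 2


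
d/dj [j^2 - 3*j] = 2*j - 3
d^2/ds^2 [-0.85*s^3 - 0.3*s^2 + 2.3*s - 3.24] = -5.1*s - 0.6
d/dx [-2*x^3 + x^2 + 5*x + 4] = -6*x^2 + 2*x + 5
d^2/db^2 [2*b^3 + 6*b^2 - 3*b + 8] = 12*b + 12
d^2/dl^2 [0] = 0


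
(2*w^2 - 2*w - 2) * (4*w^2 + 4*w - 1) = 8*w^4 - 18*w^2 - 6*w + 2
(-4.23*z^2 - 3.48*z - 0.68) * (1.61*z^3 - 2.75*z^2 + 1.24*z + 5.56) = -6.8103*z^5 + 6.0297*z^4 + 3.23*z^3 - 25.964*z^2 - 20.192*z - 3.7808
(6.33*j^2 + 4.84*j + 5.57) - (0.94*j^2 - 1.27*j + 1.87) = 5.39*j^2 + 6.11*j + 3.7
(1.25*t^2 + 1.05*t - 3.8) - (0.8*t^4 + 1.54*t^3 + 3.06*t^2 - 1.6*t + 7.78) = -0.8*t^4 - 1.54*t^3 - 1.81*t^2 + 2.65*t - 11.58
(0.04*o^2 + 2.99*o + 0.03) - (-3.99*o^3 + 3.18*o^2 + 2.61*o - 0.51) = 3.99*o^3 - 3.14*o^2 + 0.38*o + 0.54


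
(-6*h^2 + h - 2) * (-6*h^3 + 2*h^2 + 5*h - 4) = 36*h^5 - 18*h^4 - 16*h^3 + 25*h^2 - 14*h + 8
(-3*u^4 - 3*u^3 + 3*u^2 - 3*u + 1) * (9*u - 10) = -27*u^5 + 3*u^4 + 57*u^3 - 57*u^2 + 39*u - 10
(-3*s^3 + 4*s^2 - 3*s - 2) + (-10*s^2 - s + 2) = -3*s^3 - 6*s^2 - 4*s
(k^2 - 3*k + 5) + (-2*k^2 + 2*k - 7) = -k^2 - k - 2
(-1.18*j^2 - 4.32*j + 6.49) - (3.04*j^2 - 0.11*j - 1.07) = -4.22*j^2 - 4.21*j + 7.56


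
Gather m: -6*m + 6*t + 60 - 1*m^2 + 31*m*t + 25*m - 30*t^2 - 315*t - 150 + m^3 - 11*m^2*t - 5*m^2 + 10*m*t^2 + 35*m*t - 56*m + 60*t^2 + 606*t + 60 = m^3 + m^2*(-11*t - 6) + m*(10*t^2 + 66*t - 37) + 30*t^2 + 297*t - 30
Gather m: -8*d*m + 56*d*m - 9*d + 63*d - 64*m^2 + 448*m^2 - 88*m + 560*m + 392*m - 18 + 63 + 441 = 54*d + 384*m^2 + m*(48*d + 864) + 486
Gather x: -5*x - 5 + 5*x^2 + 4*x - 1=5*x^2 - x - 6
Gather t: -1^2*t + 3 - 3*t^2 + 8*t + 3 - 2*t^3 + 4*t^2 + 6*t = -2*t^3 + t^2 + 13*t + 6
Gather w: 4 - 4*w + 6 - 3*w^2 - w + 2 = -3*w^2 - 5*w + 12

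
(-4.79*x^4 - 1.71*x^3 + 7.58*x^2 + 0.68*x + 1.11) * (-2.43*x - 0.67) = 11.6397*x^5 + 7.3646*x^4 - 17.2737*x^3 - 6.731*x^2 - 3.1529*x - 0.7437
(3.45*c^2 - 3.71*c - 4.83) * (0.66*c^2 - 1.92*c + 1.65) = 2.277*c^4 - 9.0726*c^3 + 9.6279*c^2 + 3.1521*c - 7.9695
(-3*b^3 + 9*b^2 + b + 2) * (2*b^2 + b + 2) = -6*b^5 + 15*b^4 + 5*b^3 + 23*b^2 + 4*b + 4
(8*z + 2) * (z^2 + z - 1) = 8*z^3 + 10*z^2 - 6*z - 2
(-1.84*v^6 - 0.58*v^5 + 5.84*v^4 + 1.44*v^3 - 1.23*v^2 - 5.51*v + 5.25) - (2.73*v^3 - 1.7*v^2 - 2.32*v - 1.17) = -1.84*v^6 - 0.58*v^5 + 5.84*v^4 - 1.29*v^3 + 0.47*v^2 - 3.19*v + 6.42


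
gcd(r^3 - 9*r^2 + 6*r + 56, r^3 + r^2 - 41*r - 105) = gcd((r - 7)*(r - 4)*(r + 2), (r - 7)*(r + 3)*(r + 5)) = r - 7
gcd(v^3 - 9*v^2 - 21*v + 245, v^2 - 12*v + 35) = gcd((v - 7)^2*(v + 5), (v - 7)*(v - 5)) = v - 7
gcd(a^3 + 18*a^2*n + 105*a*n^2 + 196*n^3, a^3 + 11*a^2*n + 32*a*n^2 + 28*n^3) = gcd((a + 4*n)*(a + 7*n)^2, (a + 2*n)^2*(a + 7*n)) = a + 7*n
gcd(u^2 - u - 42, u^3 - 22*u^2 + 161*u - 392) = u - 7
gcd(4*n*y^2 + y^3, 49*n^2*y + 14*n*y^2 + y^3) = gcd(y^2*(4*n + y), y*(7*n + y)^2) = y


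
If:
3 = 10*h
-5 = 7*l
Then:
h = 3/10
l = -5/7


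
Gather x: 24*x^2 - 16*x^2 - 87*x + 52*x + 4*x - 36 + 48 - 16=8*x^2 - 31*x - 4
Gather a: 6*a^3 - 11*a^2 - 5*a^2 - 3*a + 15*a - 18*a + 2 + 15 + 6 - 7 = 6*a^3 - 16*a^2 - 6*a + 16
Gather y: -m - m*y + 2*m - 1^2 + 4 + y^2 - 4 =-m*y + m + y^2 - 1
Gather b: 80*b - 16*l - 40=80*b - 16*l - 40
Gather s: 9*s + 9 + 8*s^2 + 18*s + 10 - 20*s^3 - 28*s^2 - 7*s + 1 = -20*s^3 - 20*s^2 + 20*s + 20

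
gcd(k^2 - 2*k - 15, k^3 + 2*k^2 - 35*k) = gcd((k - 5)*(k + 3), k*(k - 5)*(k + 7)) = k - 5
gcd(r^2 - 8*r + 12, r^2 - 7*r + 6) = r - 6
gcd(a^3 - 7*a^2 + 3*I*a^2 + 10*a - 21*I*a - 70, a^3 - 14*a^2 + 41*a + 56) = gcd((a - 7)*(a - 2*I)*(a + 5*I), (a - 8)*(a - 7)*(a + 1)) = a - 7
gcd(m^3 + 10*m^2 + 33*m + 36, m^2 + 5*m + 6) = m + 3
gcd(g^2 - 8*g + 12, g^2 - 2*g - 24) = g - 6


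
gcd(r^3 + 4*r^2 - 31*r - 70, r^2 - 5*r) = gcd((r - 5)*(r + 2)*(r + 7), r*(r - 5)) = r - 5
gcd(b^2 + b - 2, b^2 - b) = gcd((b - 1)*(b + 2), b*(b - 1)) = b - 1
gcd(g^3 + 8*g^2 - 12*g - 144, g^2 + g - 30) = g + 6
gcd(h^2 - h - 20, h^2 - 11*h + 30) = h - 5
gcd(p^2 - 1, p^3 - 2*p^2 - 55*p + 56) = p - 1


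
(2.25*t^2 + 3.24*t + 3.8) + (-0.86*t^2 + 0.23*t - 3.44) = 1.39*t^2 + 3.47*t + 0.36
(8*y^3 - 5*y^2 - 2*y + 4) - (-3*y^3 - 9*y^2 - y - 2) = 11*y^3 + 4*y^2 - y + 6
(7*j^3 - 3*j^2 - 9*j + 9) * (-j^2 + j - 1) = -7*j^5 + 10*j^4 - j^3 - 15*j^2 + 18*j - 9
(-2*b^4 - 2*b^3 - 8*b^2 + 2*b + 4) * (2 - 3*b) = 6*b^5 + 2*b^4 + 20*b^3 - 22*b^2 - 8*b + 8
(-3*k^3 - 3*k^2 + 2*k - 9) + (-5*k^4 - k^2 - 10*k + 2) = -5*k^4 - 3*k^3 - 4*k^2 - 8*k - 7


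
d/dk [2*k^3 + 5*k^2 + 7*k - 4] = 6*k^2 + 10*k + 7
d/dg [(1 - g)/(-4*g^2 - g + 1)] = (4*g^2 + g - (g - 1)*(8*g + 1) - 1)/(4*g^2 + g - 1)^2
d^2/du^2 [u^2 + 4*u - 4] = 2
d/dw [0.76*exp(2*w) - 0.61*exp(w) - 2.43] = (1.52*exp(w) - 0.61)*exp(w)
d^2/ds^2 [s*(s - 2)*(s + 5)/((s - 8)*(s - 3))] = 48*(5*s^3 - 42*s^2 + 102*s - 38)/(s^6 - 33*s^5 + 435*s^4 - 2915*s^3 + 10440*s^2 - 19008*s + 13824)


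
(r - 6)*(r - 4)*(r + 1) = r^3 - 9*r^2 + 14*r + 24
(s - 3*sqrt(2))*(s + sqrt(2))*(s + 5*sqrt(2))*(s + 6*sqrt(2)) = s^4 + 9*sqrt(2)*s^3 + 10*s^2 - 186*sqrt(2)*s - 360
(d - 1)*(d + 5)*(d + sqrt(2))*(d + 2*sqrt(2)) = d^4 + 4*d^3 + 3*sqrt(2)*d^3 - d^2 + 12*sqrt(2)*d^2 - 15*sqrt(2)*d + 16*d - 20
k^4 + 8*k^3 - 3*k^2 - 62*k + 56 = (k - 2)*(k - 1)*(k + 4)*(k + 7)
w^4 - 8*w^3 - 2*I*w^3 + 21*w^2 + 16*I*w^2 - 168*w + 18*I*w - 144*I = (w - 8)*(w - 6*I)*(w + I)*(w + 3*I)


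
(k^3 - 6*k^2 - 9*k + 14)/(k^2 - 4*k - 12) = (k^2 - 8*k + 7)/(k - 6)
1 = 1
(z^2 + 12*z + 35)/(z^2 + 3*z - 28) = (z + 5)/(z - 4)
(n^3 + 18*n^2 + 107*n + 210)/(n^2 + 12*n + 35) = n + 6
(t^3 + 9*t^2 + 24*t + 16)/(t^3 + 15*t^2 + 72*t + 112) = (t + 1)/(t + 7)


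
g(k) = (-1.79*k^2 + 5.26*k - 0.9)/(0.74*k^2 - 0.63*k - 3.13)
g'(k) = (0.63 - 1.48*k)*(-1.79*k^2 + 5.26*k - 0.9)/(0.74*k^2 - 0.63*k - 3.13)^2 + (5.26 - 3.58*k)/(0.74*k^2 - 0.63*k - 3.13)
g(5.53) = -1.66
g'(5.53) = -0.13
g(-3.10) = -5.80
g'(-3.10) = -2.34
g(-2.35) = -9.50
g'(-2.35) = -10.40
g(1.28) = -1.06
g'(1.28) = -0.74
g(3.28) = -1.05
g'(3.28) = -0.74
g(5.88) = -1.70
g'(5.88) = -0.11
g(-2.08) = -14.17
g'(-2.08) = -28.84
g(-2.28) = -10.31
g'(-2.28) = -12.94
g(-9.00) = -3.09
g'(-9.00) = -0.09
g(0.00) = 0.29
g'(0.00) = -1.74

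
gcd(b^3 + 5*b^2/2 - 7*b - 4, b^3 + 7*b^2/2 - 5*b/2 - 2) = b^2 + 9*b/2 + 2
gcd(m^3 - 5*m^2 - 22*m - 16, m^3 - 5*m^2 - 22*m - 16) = m^3 - 5*m^2 - 22*m - 16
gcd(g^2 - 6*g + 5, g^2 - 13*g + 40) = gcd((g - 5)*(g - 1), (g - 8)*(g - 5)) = g - 5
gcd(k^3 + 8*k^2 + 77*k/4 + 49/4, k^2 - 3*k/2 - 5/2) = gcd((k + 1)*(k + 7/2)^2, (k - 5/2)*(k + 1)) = k + 1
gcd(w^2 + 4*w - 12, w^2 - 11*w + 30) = 1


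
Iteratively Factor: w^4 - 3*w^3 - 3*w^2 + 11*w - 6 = (w - 1)*(w^3 - 2*w^2 - 5*w + 6) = (w - 1)^2*(w^2 - w - 6) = (w - 1)^2*(w + 2)*(w - 3)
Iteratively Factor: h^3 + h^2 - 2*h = (h + 2)*(h^2 - h) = (h - 1)*(h + 2)*(h)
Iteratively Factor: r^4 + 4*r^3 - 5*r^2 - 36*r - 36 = (r + 3)*(r^3 + r^2 - 8*r - 12) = (r - 3)*(r + 3)*(r^2 + 4*r + 4) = (r - 3)*(r + 2)*(r + 3)*(r + 2)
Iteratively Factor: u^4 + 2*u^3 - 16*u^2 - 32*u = (u)*(u^3 + 2*u^2 - 16*u - 32) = u*(u - 4)*(u^2 + 6*u + 8) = u*(u - 4)*(u + 2)*(u + 4)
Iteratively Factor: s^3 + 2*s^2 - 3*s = (s - 1)*(s^2 + 3*s) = (s - 1)*(s + 3)*(s)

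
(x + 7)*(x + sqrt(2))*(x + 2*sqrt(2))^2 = x^4 + 7*x^3 + 5*sqrt(2)*x^3 + 16*x^2 + 35*sqrt(2)*x^2 + 8*sqrt(2)*x + 112*x + 56*sqrt(2)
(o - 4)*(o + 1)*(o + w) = o^3 + o^2*w - 3*o^2 - 3*o*w - 4*o - 4*w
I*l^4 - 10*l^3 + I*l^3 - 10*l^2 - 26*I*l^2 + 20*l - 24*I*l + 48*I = (l + 2)*(l + 4*I)*(l + 6*I)*(I*l - I)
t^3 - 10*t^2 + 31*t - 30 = (t - 5)*(t - 3)*(t - 2)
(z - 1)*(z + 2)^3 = z^4 + 5*z^3 + 6*z^2 - 4*z - 8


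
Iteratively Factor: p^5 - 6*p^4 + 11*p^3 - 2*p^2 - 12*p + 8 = (p - 2)*(p^4 - 4*p^3 + 3*p^2 + 4*p - 4) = (p - 2)^2*(p^3 - 2*p^2 - p + 2) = (p - 2)^2*(p - 1)*(p^2 - p - 2) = (p - 2)^2*(p - 1)*(p + 1)*(p - 2)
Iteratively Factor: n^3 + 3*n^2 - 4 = (n + 2)*(n^2 + n - 2) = (n + 2)^2*(n - 1)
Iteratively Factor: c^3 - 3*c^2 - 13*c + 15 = (c - 1)*(c^2 - 2*c - 15) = (c - 1)*(c + 3)*(c - 5)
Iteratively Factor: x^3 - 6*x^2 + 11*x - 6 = (x - 2)*(x^2 - 4*x + 3) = (x - 2)*(x - 1)*(x - 3)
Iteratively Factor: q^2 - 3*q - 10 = (q - 5)*(q + 2)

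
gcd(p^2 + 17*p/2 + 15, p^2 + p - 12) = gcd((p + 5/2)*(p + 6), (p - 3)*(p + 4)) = 1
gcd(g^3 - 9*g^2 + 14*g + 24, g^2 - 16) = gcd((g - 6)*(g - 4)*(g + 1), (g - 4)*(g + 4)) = g - 4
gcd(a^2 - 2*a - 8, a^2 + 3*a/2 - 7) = 1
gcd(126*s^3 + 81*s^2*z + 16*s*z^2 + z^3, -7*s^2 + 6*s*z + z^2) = 7*s + z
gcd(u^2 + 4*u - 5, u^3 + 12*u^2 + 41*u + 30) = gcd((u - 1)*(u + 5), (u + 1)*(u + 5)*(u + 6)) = u + 5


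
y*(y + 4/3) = y^2 + 4*y/3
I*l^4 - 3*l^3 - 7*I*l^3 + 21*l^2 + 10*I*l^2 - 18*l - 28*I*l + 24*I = (l - 6)*(l - 1)*(l + 4*I)*(I*l + 1)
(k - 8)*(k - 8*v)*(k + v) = k^3 - 7*k^2*v - 8*k^2 - 8*k*v^2 + 56*k*v + 64*v^2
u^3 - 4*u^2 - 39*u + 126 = (u - 7)*(u - 3)*(u + 6)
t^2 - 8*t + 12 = (t - 6)*(t - 2)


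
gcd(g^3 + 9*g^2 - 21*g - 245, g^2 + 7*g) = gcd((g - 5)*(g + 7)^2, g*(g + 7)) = g + 7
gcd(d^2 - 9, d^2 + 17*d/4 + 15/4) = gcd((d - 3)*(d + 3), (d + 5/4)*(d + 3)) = d + 3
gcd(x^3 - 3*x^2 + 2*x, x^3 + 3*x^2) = x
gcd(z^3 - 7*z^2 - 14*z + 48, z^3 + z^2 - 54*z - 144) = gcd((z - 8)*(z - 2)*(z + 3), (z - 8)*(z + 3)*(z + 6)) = z^2 - 5*z - 24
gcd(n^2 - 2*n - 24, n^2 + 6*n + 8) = n + 4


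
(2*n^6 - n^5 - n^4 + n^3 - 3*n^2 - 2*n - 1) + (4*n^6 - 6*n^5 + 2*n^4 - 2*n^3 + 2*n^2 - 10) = 6*n^6 - 7*n^5 + n^4 - n^3 - n^2 - 2*n - 11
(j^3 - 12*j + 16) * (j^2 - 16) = j^5 - 28*j^3 + 16*j^2 + 192*j - 256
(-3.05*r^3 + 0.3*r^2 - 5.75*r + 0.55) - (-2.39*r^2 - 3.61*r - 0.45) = -3.05*r^3 + 2.69*r^2 - 2.14*r + 1.0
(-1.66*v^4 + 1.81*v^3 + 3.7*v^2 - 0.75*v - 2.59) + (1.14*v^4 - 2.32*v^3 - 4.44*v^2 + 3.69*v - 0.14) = -0.52*v^4 - 0.51*v^3 - 0.74*v^2 + 2.94*v - 2.73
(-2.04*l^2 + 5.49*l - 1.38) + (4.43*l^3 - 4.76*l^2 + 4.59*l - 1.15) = 4.43*l^3 - 6.8*l^2 + 10.08*l - 2.53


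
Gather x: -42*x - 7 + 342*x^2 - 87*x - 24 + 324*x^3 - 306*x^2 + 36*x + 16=324*x^3 + 36*x^2 - 93*x - 15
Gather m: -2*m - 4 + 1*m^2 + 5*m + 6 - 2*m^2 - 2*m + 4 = -m^2 + m + 6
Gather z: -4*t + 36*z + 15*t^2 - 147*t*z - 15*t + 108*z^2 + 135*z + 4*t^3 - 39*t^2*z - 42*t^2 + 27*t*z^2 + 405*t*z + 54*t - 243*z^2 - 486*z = 4*t^3 - 27*t^2 + 35*t + z^2*(27*t - 135) + z*(-39*t^2 + 258*t - 315)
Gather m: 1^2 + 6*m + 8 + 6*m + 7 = 12*m + 16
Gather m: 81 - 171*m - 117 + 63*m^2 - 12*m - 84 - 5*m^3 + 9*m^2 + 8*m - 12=-5*m^3 + 72*m^2 - 175*m - 132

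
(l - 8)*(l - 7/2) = l^2 - 23*l/2 + 28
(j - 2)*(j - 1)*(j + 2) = j^3 - j^2 - 4*j + 4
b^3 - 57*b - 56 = (b - 8)*(b + 1)*(b + 7)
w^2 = w^2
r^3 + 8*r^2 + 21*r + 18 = (r + 2)*(r + 3)^2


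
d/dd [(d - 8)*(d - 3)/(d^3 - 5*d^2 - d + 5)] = ((d - 8)*(d - 3)*(-3*d^2 + 10*d + 1) + (2*d - 11)*(d^3 - 5*d^2 - d + 5))/(d^3 - 5*d^2 - d + 5)^2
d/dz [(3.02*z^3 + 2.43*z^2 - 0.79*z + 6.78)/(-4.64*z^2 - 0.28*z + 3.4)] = (-14.0128*z^4 - 1.6912*z^3 + 26.458*z^2 + 79.4424*z - 0.7876)/(21.5296*z^4 + 2.5984*z^3 - 31.4736*z^2 - 1.904*z + 11.56)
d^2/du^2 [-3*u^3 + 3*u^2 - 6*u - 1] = 6 - 18*u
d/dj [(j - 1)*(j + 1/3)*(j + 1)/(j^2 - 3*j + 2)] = (j^2 - 4*j - 3)/(j^2 - 4*j + 4)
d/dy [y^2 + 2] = 2*y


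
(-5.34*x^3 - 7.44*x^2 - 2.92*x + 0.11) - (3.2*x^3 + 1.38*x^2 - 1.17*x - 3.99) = -8.54*x^3 - 8.82*x^2 - 1.75*x + 4.1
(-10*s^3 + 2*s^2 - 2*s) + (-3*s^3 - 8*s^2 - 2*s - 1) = -13*s^3 - 6*s^2 - 4*s - 1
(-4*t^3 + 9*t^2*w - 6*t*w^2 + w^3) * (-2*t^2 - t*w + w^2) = 8*t^5 - 14*t^4*w - t^3*w^2 + 13*t^2*w^3 - 7*t*w^4 + w^5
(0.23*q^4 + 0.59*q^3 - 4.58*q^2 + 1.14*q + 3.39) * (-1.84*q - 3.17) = -0.4232*q^5 - 1.8147*q^4 + 6.5569*q^3 + 12.421*q^2 - 9.8514*q - 10.7463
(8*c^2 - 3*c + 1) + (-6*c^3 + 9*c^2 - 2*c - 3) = -6*c^3 + 17*c^2 - 5*c - 2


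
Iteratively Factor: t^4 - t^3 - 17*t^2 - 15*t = (t - 5)*(t^3 + 4*t^2 + 3*t) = (t - 5)*(t + 1)*(t^2 + 3*t) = (t - 5)*(t + 1)*(t + 3)*(t)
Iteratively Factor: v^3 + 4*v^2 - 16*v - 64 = (v - 4)*(v^2 + 8*v + 16) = (v - 4)*(v + 4)*(v + 4)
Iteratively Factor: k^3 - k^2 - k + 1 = (k + 1)*(k^2 - 2*k + 1) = (k - 1)*(k + 1)*(k - 1)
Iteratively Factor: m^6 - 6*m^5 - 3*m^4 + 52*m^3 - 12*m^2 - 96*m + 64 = (m - 4)*(m^5 - 2*m^4 - 11*m^3 + 8*m^2 + 20*m - 16) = (m - 4)*(m + 2)*(m^4 - 4*m^3 - 3*m^2 + 14*m - 8) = (m - 4)^2*(m + 2)*(m^3 - 3*m + 2) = (m - 4)^2*(m + 2)^2*(m^2 - 2*m + 1) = (m - 4)^2*(m - 1)*(m + 2)^2*(m - 1)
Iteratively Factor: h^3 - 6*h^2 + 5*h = (h - 5)*(h^2 - h) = (h - 5)*(h - 1)*(h)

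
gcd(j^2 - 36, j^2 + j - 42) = j - 6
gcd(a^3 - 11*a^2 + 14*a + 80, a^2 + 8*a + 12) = a + 2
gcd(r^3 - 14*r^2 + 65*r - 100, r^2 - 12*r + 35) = r - 5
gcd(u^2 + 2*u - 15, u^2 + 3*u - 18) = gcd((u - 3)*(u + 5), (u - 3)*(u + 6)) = u - 3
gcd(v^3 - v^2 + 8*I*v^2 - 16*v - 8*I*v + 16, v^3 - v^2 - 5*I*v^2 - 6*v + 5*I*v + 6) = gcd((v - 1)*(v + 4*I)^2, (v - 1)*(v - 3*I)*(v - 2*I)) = v - 1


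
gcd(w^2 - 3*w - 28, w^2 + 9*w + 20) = w + 4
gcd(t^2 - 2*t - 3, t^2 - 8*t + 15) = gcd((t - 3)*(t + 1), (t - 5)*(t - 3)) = t - 3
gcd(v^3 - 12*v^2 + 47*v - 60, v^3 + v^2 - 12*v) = v - 3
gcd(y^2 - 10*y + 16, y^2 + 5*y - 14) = y - 2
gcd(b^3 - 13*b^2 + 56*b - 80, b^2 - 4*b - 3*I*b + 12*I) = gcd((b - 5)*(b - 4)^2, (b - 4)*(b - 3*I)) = b - 4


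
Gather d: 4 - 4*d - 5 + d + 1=-3*d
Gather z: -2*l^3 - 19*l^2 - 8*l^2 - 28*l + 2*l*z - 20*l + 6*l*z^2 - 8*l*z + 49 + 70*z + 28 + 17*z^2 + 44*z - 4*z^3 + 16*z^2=-2*l^3 - 27*l^2 - 48*l - 4*z^3 + z^2*(6*l + 33) + z*(114 - 6*l) + 77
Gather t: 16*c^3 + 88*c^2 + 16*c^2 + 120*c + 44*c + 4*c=16*c^3 + 104*c^2 + 168*c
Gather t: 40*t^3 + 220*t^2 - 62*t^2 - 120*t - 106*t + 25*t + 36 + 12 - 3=40*t^3 + 158*t^2 - 201*t + 45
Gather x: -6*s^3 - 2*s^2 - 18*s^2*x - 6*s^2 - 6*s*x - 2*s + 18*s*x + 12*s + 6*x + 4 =-6*s^3 - 8*s^2 + 10*s + x*(-18*s^2 + 12*s + 6) + 4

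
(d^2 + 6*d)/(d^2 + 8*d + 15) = d*(d + 6)/(d^2 + 8*d + 15)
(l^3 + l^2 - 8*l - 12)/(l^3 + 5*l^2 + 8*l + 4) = (l - 3)/(l + 1)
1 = 1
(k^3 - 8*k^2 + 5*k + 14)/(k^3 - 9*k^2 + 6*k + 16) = (k - 7)/(k - 8)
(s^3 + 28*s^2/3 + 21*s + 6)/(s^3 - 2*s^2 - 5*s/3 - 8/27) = 9*(s^2 + 9*s + 18)/(9*s^2 - 21*s - 8)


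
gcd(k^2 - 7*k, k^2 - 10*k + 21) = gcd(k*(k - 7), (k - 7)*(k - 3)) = k - 7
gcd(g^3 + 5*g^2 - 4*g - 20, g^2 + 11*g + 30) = g + 5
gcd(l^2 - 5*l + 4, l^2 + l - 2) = l - 1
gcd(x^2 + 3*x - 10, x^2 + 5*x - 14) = x - 2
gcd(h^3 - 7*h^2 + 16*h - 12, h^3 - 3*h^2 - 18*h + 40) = h - 2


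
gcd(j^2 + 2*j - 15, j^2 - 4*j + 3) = j - 3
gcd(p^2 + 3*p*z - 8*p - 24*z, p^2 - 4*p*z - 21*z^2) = p + 3*z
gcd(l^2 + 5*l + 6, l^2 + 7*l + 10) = l + 2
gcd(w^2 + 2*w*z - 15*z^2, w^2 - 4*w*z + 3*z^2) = -w + 3*z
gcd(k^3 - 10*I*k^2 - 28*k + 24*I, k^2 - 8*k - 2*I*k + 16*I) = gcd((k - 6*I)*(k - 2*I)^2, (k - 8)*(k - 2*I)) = k - 2*I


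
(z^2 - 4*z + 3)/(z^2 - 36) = (z^2 - 4*z + 3)/(z^2 - 36)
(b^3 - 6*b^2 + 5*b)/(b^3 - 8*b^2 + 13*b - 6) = b*(b - 5)/(b^2 - 7*b + 6)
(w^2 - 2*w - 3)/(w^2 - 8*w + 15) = (w + 1)/(w - 5)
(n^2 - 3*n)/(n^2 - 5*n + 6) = n/(n - 2)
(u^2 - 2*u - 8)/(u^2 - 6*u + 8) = (u + 2)/(u - 2)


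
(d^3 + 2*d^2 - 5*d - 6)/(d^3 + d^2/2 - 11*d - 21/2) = 2*(d - 2)/(2*d - 7)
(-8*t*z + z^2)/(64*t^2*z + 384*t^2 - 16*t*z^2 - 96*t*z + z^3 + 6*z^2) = z/(-8*t*z - 48*t + z^2 + 6*z)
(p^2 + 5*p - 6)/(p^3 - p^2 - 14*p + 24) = (p^2 + 5*p - 6)/(p^3 - p^2 - 14*p + 24)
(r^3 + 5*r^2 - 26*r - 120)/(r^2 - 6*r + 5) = (r^2 + 10*r + 24)/(r - 1)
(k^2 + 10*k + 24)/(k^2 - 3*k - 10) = (k^2 + 10*k + 24)/(k^2 - 3*k - 10)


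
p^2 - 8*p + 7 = (p - 7)*(p - 1)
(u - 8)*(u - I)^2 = u^3 - 8*u^2 - 2*I*u^2 - u + 16*I*u + 8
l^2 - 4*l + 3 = (l - 3)*(l - 1)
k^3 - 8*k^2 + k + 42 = (k - 7)*(k - 3)*(k + 2)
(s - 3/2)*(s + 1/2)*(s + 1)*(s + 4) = s^4 + 4*s^3 - 7*s^2/4 - 31*s/4 - 3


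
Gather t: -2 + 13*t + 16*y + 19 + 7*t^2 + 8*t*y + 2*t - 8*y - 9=7*t^2 + t*(8*y + 15) + 8*y + 8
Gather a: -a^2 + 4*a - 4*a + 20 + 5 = 25 - a^2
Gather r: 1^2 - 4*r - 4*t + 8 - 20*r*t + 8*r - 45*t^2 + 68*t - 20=r*(4 - 20*t) - 45*t^2 + 64*t - 11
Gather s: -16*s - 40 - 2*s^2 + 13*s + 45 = -2*s^2 - 3*s + 5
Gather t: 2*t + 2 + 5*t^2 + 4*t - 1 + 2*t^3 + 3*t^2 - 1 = 2*t^3 + 8*t^2 + 6*t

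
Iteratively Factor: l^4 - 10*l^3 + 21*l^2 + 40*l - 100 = (l - 5)*(l^3 - 5*l^2 - 4*l + 20) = (l - 5)*(l + 2)*(l^2 - 7*l + 10) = (l - 5)^2*(l + 2)*(l - 2)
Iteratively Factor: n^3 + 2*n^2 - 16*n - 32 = (n - 4)*(n^2 + 6*n + 8) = (n - 4)*(n + 2)*(n + 4)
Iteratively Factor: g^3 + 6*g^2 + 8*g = (g)*(g^2 + 6*g + 8) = g*(g + 2)*(g + 4)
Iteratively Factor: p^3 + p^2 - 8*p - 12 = (p + 2)*(p^2 - p - 6) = (p - 3)*(p + 2)*(p + 2)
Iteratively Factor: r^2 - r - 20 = (r - 5)*(r + 4)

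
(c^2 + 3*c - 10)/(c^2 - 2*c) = (c + 5)/c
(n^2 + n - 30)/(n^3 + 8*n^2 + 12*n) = (n - 5)/(n*(n + 2))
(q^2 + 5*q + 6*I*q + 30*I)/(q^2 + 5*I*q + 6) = (q + 5)/(q - I)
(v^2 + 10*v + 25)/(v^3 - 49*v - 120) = (v + 5)/(v^2 - 5*v - 24)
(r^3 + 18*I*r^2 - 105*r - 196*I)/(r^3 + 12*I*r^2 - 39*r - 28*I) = (r + 7*I)/(r + I)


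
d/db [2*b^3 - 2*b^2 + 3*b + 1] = 6*b^2 - 4*b + 3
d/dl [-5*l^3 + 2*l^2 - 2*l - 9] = -15*l^2 + 4*l - 2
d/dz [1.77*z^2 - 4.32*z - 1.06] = 3.54*z - 4.32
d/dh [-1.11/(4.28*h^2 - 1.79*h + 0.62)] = (9.5016*h - 1.9869)/(4.28*h^2 - 1.79*h + 0.62)^2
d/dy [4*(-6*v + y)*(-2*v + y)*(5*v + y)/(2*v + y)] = 4*(-116*v^3 - 12*v^2*y + 3*v*y^2 + 2*y^3)/(4*v^2 + 4*v*y + y^2)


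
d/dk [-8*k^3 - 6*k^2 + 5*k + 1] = -24*k^2 - 12*k + 5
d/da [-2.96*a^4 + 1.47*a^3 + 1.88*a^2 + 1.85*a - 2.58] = -11.84*a^3 + 4.41*a^2 + 3.76*a + 1.85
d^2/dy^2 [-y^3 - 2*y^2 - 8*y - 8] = -6*y - 4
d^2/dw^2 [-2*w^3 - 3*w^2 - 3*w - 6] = -12*w - 6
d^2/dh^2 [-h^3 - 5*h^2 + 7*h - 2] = -6*h - 10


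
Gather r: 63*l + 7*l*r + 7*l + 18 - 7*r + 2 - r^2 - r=70*l - r^2 + r*(7*l - 8) + 20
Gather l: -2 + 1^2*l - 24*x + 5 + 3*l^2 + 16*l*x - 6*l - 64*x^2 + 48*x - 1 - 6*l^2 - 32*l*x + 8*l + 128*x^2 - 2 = -3*l^2 + l*(3 - 16*x) + 64*x^2 + 24*x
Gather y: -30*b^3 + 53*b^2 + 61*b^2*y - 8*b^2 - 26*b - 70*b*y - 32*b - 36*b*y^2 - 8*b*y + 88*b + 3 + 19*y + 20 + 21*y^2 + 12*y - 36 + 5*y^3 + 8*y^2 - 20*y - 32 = -30*b^3 + 45*b^2 + 30*b + 5*y^3 + y^2*(29 - 36*b) + y*(61*b^2 - 78*b + 11) - 45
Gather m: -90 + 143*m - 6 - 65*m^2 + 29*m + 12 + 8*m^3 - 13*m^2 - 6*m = 8*m^3 - 78*m^2 + 166*m - 84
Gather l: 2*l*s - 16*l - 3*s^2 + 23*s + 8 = l*(2*s - 16) - 3*s^2 + 23*s + 8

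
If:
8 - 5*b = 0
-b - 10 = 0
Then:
No Solution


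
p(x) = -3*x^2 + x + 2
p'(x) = 1 - 6*x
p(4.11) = -44.57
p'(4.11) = -23.66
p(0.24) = 2.07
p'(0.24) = -0.44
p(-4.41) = -60.75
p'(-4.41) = 27.46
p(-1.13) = -2.96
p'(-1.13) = 7.78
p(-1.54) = -6.65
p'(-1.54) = 10.24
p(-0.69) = -0.12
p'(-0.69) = 5.14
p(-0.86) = -1.08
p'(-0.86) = 6.16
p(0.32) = 2.01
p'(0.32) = -0.92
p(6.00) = -100.00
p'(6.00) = -35.00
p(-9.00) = -250.00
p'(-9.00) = 55.00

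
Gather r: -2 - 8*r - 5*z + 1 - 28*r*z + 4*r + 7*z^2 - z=r*(-28*z - 4) + 7*z^2 - 6*z - 1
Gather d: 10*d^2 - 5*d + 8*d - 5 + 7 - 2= 10*d^2 + 3*d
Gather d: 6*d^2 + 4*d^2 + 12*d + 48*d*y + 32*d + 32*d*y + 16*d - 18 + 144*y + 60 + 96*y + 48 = 10*d^2 + d*(80*y + 60) + 240*y + 90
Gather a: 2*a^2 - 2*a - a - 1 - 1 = 2*a^2 - 3*a - 2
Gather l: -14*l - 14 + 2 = -14*l - 12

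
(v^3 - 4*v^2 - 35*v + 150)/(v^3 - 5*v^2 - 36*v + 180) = (v - 5)/(v - 6)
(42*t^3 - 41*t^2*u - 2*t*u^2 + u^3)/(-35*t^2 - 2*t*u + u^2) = (-6*t^2 + 5*t*u + u^2)/(5*t + u)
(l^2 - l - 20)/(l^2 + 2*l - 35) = (l + 4)/(l + 7)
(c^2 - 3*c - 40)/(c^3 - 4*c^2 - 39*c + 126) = (c^2 - 3*c - 40)/(c^3 - 4*c^2 - 39*c + 126)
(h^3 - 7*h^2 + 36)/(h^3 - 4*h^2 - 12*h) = (h - 3)/h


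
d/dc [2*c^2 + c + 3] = 4*c + 1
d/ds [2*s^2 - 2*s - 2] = 4*s - 2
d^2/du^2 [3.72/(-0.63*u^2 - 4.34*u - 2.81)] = (2.952936*u^2 + 20.342448*u - 3.72*(1.26*u + 4.34)*(2.52*u + 8.68) + 13.171032)/(0.63*u^2 + 4.34*u + 2.81)^3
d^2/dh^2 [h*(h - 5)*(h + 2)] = 6*h - 6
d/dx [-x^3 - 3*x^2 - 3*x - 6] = -3*x^2 - 6*x - 3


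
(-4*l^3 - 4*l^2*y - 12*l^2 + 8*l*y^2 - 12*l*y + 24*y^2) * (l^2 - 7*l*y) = -4*l^5 + 24*l^4*y - 12*l^4 + 36*l^3*y^2 + 72*l^3*y - 56*l^2*y^3 + 108*l^2*y^2 - 168*l*y^3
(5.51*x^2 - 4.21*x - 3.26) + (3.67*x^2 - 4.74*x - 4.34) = 9.18*x^2 - 8.95*x - 7.6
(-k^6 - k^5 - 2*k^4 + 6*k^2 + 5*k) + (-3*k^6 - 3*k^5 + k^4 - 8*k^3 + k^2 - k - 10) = -4*k^6 - 4*k^5 - k^4 - 8*k^3 + 7*k^2 + 4*k - 10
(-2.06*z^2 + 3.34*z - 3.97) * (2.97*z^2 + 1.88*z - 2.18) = -6.1182*z^4 + 6.047*z^3 - 1.0209*z^2 - 14.7448*z + 8.6546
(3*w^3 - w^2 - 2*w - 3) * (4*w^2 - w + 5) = 12*w^5 - 7*w^4 + 8*w^3 - 15*w^2 - 7*w - 15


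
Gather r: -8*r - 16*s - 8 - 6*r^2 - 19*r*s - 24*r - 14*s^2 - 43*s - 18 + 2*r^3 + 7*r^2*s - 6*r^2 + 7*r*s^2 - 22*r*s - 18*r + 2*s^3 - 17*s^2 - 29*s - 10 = 2*r^3 + r^2*(7*s - 12) + r*(7*s^2 - 41*s - 50) + 2*s^3 - 31*s^2 - 88*s - 36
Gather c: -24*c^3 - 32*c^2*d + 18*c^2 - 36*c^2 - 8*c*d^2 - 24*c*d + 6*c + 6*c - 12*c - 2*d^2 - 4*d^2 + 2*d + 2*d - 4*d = -24*c^3 + c^2*(-32*d - 18) + c*(-8*d^2 - 24*d) - 6*d^2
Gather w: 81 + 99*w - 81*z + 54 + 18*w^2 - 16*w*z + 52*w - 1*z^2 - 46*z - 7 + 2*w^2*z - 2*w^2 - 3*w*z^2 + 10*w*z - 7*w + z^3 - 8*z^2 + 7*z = w^2*(2*z + 16) + w*(-3*z^2 - 6*z + 144) + z^3 - 9*z^2 - 120*z + 128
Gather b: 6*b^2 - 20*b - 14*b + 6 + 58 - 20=6*b^2 - 34*b + 44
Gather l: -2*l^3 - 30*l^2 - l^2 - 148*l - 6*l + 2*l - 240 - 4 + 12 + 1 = -2*l^3 - 31*l^2 - 152*l - 231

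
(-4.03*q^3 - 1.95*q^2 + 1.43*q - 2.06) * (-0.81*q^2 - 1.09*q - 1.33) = 3.2643*q^5 + 5.9722*q^4 + 6.3271*q^3 + 2.7034*q^2 + 0.3435*q + 2.7398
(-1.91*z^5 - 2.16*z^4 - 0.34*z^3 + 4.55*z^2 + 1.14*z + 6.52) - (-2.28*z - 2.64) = -1.91*z^5 - 2.16*z^4 - 0.34*z^3 + 4.55*z^2 + 3.42*z + 9.16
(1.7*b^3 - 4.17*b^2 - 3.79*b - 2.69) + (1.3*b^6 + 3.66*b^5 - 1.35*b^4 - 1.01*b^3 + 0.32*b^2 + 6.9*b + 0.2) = 1.3*b^6 + 3.66*b^5 - 1.35*b^4 + 0.69*b^3 - 3.85*b^2 + 3.11*b - 2.49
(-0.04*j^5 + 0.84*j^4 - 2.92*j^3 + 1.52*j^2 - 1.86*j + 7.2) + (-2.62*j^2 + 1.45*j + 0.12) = -0.04*j^5 + 0.84*j^4 - 2.92*j^3 - 1.1*j^2 - 0.41*j + 7.32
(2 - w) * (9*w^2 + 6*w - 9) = -9*w^3 + 12*w^2 + 21*w - 18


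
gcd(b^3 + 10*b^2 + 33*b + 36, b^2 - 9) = b + 3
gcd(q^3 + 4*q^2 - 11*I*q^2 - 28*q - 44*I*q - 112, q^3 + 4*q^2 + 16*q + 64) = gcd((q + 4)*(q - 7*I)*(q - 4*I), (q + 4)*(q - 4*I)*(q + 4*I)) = q^2 + q*(4 - 4*I) - 16*I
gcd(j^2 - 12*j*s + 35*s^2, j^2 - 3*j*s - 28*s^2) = -j + 7*s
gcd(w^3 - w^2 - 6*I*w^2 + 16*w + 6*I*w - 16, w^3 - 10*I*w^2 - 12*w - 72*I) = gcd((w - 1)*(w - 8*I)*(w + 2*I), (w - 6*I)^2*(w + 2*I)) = w + 2*I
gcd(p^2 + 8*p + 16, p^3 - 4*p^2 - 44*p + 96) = 1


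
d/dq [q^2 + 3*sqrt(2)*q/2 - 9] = 2*q + 3*sqrt(2)/2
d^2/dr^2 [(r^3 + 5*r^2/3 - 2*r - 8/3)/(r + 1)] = 2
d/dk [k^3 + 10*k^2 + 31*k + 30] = 3*k^2 + 20*k + 31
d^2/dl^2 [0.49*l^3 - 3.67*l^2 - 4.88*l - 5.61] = 2.94*l - 7.34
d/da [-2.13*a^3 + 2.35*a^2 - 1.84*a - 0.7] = -6.39*a^2 + 4.7*a - 1.84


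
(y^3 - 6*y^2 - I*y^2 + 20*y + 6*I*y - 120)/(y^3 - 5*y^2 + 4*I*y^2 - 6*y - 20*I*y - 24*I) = (y - 5*I)/(y + 1)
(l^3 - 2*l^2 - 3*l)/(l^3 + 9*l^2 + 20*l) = (l^2 - 2*l - 3)/(l^2 + 9*l + 20)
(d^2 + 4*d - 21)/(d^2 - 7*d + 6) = (d^2 + 4*d - 21)/(d^2 - 7*d + 6)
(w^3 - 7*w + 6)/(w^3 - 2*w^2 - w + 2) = (w + 3)/(w + 1)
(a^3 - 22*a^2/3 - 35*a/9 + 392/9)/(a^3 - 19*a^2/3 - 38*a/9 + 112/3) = (a - 7)/(a - 6)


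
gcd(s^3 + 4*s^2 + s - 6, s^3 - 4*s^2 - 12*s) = s + 2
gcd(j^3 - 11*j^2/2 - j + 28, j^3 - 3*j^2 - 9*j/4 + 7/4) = j - 7/2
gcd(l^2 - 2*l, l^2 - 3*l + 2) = l - 2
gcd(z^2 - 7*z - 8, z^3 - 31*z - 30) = z + 1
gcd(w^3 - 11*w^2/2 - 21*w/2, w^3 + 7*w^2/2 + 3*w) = w^2 + 3*w/2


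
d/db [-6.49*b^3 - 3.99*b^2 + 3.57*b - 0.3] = -19.47*b^2 - 7.98*b + 3.57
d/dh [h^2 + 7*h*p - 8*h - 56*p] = 2*h + 7*p - 8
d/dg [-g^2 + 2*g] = 2 - 2*g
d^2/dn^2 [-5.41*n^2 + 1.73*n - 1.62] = -10.8200000000000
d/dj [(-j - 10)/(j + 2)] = 8/(j + 2)^2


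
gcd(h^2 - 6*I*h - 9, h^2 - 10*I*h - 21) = h - 3*I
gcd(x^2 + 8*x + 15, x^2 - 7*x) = 1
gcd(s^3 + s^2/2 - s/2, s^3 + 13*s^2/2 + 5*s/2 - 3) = s^2 + s/2 - 1/2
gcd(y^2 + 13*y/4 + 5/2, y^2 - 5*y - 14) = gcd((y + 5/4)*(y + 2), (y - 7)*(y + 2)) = y + 2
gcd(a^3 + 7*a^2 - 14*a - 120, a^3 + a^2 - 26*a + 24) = a^2 + 2*a - 24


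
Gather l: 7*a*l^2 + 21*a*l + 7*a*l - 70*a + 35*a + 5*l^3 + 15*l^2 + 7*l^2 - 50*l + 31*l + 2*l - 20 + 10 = -35*a + 5*l^3 + l^2*(7*a + 22) + l*(28*a - 17) - 10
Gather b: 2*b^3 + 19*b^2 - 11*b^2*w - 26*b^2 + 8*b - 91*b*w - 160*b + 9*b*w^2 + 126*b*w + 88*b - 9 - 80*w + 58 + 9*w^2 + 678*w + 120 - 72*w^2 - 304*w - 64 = 2*b^3 + b^2*(-11*w - 7) + b*(9*w^2 + 35*w - 64) - 63*w^2 + 294*w + 105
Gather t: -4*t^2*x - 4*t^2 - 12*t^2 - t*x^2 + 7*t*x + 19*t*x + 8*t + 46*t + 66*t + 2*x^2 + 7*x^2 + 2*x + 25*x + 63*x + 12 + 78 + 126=t^2*(-4*x - 16) + t*(-x^2 + 26*x + 120) + 9*x^2 + 90*x + 216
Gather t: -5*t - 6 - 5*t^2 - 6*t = -5*t^2 - 11*t - 6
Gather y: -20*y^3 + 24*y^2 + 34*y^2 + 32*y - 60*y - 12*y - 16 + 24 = -20*y^3 + 58*y^2 - 40*y + 8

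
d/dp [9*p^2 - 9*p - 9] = 18*p - 9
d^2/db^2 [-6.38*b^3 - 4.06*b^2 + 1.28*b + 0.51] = -38.28*b - 8.12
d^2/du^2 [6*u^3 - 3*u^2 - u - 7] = 36*u - 6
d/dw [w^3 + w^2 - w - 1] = 3*w^2 + 2*w - 1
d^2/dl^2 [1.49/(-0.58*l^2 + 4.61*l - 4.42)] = (1.002472*l^2 - 7.967924*l - 1.49*(1.16*l - 4.61)*(2.32*l - 9.22) + 7.639528)/(0.58*l^2 - 4.61*l + 4.42)^3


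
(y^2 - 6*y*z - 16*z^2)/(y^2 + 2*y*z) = (y - 8*z)/y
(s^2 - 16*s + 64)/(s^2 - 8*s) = (s - 8)/s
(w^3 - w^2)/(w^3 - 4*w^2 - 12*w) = w*(1 - w)/(-w^2 + 4*w + 12)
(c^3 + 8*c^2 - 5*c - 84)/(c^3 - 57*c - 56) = (c^2 + c - 12)/(c^2 - 7*c - 8)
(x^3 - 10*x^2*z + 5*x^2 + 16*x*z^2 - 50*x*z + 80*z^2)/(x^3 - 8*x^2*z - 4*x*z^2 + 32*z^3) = (x + 5)/(x + 2*z)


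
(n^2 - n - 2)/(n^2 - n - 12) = (-n^2 + n + 2)/(-n^2 + n + 12)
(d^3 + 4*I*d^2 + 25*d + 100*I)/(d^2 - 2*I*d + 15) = (d^2 + 9*I*d - 20)/(d + 3*I)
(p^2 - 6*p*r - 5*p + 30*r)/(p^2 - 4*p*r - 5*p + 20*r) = (p - 6*r)/(p - 4*r)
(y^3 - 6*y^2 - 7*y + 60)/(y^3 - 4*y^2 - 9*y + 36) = (y - 5)/(y - 3)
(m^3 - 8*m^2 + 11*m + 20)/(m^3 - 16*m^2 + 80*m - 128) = (m^2 - 4*m - 5)/(m^2 - 12*m + 32)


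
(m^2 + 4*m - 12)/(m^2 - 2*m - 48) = (m - 2)/(m - 8)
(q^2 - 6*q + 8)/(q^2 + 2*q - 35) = (q^2 - 6*q + 8)/(q^2 + 2*q - 35)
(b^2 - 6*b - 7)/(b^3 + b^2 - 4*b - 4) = (b - 7)/(b^2 - 4)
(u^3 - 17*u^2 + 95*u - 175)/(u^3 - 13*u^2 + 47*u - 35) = (u - 5)/(u - 1)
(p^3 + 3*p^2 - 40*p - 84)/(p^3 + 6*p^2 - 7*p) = (p^2 - 4*p - 12)/(p*(p - 1))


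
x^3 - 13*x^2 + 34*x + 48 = (x - 8)*(x - 6)*(x + 1)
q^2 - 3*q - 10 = (q - 5)*(q + 2)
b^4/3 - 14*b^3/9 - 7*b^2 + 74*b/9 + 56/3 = (b/3 + 1)*(b - 7)*(b - 2)*(b + 4/3)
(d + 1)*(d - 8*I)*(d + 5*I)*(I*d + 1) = I*d^4 + 4*d^3 + I*d^3 + 4*d^2 + 37*I*d^2 + 40*d + 37*I*d + 40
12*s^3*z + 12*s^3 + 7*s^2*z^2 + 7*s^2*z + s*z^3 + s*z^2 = (3*s + z)*(4*s + z)*(s*z + s)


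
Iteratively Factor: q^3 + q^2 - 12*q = (q)*(q^2 + q - 12) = q*(q + 4)*(q - 3)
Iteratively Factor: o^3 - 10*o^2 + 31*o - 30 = (o - 2)*(o^2 - 8*o + 15) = (o - 3)*(o - 2)*(o - 5)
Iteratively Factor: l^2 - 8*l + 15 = (l - 5)*(l - 3)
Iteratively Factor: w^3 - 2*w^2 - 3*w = (w - 3)*(w^2 + w) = w*(w - 3)*(w + 1)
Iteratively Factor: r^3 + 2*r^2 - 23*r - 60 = (r - 5)*(r^2 + 7*r + 12) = (r - 5)*(r + 4)*(r + 3)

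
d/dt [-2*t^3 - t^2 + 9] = 2*t*(-3*t - 1)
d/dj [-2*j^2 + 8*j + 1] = 8 - 4*j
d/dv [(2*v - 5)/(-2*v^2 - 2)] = (-v^2 + v*(2*v - 5) - 1)/(v^2 + 1)^2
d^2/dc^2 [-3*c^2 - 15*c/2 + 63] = -6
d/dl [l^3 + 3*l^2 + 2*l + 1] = 3*l^2 + 6*l + 2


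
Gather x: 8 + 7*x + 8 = 7*x + 16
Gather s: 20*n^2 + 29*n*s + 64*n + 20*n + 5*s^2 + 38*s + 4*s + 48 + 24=20*n^2 + 84*n + 5*s^2 + s*(29*n + 42) + 72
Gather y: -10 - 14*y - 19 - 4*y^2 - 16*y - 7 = -4*y^2 - 30*y - 36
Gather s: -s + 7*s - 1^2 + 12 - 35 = 6*s - 24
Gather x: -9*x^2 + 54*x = -9*x^2 + 54*x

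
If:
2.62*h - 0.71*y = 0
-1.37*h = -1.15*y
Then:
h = 0.00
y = 0.00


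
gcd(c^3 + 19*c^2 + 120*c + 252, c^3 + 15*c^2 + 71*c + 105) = c + 7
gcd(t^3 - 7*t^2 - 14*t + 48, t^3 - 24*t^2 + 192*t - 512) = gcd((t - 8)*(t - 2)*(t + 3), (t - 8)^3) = t - 8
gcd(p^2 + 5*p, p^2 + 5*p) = p^2 + 5*p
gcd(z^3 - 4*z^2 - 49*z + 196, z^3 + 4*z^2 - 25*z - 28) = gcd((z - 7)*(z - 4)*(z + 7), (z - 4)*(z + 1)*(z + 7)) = z^2 + 3*z - 28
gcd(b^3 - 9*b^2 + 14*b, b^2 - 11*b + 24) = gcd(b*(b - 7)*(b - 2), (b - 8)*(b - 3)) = 1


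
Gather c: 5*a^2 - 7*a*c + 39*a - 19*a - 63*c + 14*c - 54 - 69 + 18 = 5*a^2 + 20*a + c*(-7*a - 49) - 105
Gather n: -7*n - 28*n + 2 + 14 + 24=40 - 35*n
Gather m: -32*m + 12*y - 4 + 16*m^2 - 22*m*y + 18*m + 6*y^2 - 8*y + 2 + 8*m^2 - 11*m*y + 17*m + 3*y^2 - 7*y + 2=24*m^2 + m*(3 - 33*y) + 9*y^2 - 3*y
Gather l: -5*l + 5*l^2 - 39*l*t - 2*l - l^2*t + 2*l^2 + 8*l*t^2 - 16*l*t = l^2*(7 - t) + l*(8*t^2 - 55*t - 7)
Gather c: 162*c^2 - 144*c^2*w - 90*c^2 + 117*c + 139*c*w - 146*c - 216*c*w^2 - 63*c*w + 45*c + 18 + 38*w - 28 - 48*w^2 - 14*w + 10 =c^2*(72 - 144*w) + c*(-216*w^2 + 76*w + 16) - 48*w^2 + 24*w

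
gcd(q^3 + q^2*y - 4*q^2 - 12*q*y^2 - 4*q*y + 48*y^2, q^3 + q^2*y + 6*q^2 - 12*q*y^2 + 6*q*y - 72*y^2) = -q^2 - q*y + 12*y^2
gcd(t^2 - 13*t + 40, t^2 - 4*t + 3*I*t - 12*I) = 1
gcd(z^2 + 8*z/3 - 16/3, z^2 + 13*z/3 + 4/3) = z + 4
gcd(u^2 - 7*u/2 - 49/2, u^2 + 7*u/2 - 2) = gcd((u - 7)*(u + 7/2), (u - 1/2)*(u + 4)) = 1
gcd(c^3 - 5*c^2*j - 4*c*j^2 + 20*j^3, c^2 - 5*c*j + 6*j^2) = c - 2*j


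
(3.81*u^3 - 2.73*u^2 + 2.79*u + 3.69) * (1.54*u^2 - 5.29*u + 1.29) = 5.8674*u^5 - 24.3591*u^4 + 23.6532*u^3 - 12.5982*u^2 - 15.921*u + 4.7601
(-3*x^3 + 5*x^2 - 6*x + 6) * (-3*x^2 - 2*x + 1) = 9*x^5 - 9*x^4 + 5*x^3 - x^2 - 18*x + 6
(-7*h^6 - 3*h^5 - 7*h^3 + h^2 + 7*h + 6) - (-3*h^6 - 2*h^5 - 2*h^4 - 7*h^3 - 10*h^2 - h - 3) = -4*h^6 - h^5 + 2*h^4 + 11*h^2 + 8*h + 9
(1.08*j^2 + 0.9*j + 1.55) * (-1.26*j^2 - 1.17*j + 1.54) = -1.3608*j^4 - 2.3976*j^3 - 1.3428*j^2 - 0.4275*j + 2.387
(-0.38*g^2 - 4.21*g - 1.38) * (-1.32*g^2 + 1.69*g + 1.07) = 0.5016*g^4 + 4.915*g^3 - 5.6999*g^2 - 6.8369*g - 1.4766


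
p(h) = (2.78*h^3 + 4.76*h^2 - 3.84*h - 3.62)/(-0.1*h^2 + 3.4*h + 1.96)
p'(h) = (0.2*h - 3.4)*(2.78*h^3 + 4.76*h^2 - 3.84*h - 3.62)/(-0.1*h^2 + 3.4*h + 1.96)^2 + (8.34*h^2 + 9.52*h - 3.84)/(-0.1*h^2 + 3.4*h + 1.96) = (-0.278*h^4 + 18.904*h^3 + 32.1464*h^2 + 17.9352*h + 4.7816)/(0.01*h^4 - 0.68*h^3 + 11.168*h^2 + 13.328*h + 3.8416)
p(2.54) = 6.32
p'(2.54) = 5.61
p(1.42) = 1.29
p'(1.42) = 3.41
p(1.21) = 0.61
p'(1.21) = 3.03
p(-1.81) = -0.54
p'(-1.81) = -1.83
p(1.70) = 2.32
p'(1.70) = 3.94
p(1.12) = 0.35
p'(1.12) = 2.87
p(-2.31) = 0.56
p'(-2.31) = -2.57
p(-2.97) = 2.56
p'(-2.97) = -3.46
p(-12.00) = 76.56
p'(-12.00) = -12.00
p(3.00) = 9.13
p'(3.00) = 6.59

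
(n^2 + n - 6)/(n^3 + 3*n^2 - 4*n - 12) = 1/(n + 2)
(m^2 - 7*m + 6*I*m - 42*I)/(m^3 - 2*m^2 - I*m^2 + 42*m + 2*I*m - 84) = (m - 7)/(m^2 - m*(2 + 7*I) + 14*I)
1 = 1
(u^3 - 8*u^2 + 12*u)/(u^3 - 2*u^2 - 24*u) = (u - 2)/(u + 4)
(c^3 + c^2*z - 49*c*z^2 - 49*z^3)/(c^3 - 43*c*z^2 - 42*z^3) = (c + 7*z)/(c + 6*z)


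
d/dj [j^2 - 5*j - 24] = 2*j - 5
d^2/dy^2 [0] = 0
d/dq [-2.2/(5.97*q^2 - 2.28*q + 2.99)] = (26.268*q - 5.016)/(5.97*q^2 - 2.28*q + 2.99)^2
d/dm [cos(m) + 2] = -sin(m)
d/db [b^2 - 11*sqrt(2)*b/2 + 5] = 2*b - 11*sqrt(2)/2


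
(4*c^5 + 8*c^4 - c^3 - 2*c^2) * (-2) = -8*c^5 - 16*c^4 + 2*c^3 + 4*c^2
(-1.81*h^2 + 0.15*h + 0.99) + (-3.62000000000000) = -1.81*h^2 + 0.15*h - 2.63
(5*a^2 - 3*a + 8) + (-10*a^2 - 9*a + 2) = -5*a^2 - 12*a + 10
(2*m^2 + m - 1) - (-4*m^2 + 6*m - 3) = 6*m^2 - 5*m + 2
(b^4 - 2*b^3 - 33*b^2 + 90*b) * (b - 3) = b^5 - 5*b^4 - 27*b^3 + 189*b^2 - 270*b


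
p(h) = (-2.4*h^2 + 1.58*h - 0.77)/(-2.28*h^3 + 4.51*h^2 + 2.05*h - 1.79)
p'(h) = (1.58 - 4.8*h)/(-2.28*h^3 + 4.51*h^2 + 2.05*h - 1.79) + (-2.4*h^2 + 1.58*h - 0.77)*(6.84*h^2 - 9.02*h - 2.05)/(-2.28*h^3 + 4.51*h^2 + 2.05*h - 1.79)^2 = (-5.472*h^4 + 7.2048*h^3 - 17.3126*h^2 + 15.5374*h - 1.2497)/(5.1984*h^6 - 20.5656*h^5 + 10.9921*h^4 + 26.6534*h^3 - 11.9433*h^2 - 7.339*h + 3.2041)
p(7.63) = 0.17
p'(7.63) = -0.03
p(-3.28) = -0.26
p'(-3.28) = -0.08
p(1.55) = -1.10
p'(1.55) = -1.69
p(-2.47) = -0.35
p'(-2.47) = -0.15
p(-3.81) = -0.23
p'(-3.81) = -0.06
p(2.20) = -32.88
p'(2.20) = -1393.76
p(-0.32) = 0.80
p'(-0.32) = -2.27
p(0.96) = -0.63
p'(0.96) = -0.10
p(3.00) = 1.06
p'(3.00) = -1.30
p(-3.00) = -0.29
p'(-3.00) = -0.09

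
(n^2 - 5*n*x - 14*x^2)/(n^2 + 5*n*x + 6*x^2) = (n - 7*x)/(n + 3*x)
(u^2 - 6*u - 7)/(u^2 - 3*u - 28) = (u + 1)/(u + 4)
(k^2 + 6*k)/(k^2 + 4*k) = (k + 6)/(k + 4)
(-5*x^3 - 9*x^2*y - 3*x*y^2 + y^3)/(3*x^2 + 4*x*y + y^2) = (-5*x^2 - 4*x*y + y^2)/(3*x + y)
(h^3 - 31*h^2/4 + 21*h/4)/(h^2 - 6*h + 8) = h*(4*h^2 - 31*h + 21)/(4*(h^2 - 6*h + 8))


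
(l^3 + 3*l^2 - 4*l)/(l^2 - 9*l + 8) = l*(l + 4)/(l - 8)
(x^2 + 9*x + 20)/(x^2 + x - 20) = (x + 4)/(x - 4)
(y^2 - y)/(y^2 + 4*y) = (y - 1)/(y + 4)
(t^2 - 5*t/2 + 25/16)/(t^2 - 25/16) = (4*t - 5)/(4*t + 5)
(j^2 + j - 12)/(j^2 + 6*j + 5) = (j^2 + j - 12)/(j^2 + 6*j + 5)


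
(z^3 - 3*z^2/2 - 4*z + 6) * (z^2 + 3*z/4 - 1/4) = z^5 - 3*z^4/4 - 43*z^3/8 + 27*z^2/8 + 11*z/2 - 3/2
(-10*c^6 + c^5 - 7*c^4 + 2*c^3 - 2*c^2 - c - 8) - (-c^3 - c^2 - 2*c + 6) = -10*c^6 + c^5 - 7*c^4 + 3*c^3 - c^2 + c - 14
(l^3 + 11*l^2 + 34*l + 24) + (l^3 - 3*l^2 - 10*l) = 2*l^3 + 8*l^2 + 24*l + 24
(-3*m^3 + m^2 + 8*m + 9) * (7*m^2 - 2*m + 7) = -21*m^5 + 13*m^4 + 33*m^3 + 54*m^2 + 38*m + 63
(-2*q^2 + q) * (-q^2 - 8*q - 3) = 2*q^4 + 15*q^3 - 2*q^2 - 3*q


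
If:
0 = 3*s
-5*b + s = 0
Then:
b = 0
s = 0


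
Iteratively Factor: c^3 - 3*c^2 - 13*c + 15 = (c - 1)*(c^2 - 2*c - 15) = (c - 5)*(c - 1)*(c + 3)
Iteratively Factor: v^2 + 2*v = (v + 2)*(v)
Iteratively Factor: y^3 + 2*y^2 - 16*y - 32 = (y + 4)*(y^2 - 2*y - 8) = (y + 2)*(y + 4)*(y - 4)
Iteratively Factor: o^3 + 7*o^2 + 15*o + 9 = (o + 1)*(o^2 + 6*o + 9) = (o + 1)*(o + 3)*(o + 3)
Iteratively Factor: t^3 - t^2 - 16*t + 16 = (t - 4)*(t^2 + 3*t - 4) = (t - 4)*(t + 4)*(t - 1)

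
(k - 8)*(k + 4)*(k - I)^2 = k^4 - 4*k^3 - 2*I*k^3 - 33*k^2 + 8*I*k^2 + 4*k + 64*I*k + 32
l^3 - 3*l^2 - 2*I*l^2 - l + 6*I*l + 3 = (l - 3)*(l - I)^2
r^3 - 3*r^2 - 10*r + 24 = (r - 4)*(r - 2)*(r + 3)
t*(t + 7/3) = t^2 + 7*t/3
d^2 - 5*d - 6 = (d - 6)*(d + 1)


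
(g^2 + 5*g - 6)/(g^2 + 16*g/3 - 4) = 3*(g - 1)/(3*g - 2)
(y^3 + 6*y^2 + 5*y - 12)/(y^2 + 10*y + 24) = (y^2 + 2*y - 3)/(y + 6)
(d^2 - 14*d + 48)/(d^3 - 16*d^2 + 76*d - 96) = 1/(d - 2)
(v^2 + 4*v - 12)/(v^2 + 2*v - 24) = (v - 2)/(v - 4)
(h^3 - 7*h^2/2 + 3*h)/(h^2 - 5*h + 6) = h*(2*h - 3)/(2*(h - 3))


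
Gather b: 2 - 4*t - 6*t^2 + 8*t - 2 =-6*t^2 + 4*t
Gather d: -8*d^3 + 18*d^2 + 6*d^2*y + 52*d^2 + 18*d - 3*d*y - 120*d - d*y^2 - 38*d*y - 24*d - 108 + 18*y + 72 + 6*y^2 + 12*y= -8*d^3 + d^2*(6*y + 70) + d*(-y^2 - 41*y - 126) + 6*y^2 + 30*y - 36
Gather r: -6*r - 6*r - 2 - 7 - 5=-12*r - 14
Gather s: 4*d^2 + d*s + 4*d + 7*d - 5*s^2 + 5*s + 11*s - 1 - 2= 4*d^2 + 11*d - 5*s^2 + s*(d + 16) - 3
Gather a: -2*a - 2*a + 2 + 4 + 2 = 8 - 4*a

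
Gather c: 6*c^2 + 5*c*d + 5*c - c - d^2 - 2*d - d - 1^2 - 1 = 6*c^2 + c*(5*d + 4) - d^2 - 3*d - 2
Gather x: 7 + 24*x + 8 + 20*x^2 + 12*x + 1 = 20*x^2 + 36*x + 16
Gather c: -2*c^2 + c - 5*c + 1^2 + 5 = -2*c^2 - 4*c + 6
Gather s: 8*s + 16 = 8*s + 16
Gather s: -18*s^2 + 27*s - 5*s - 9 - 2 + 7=-18*s^2 + 22*s - 4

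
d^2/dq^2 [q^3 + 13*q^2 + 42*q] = 6*q + 26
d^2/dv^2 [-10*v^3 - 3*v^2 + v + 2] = -60*v - 6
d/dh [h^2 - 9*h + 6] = 2*h - 9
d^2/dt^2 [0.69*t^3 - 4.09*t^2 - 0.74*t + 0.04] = 4.14*t - 8.18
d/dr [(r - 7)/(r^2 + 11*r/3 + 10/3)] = 9*(-r^2 + 14*r + 29)/(9*r^4 + 66*r^3 + 181*r^2 + 220*r + 100)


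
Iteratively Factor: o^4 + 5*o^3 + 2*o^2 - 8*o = (o + 2)*(o^3 + 3*o^2 - 4*o) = o*(o + 2)*(o^2 + 3*o - 4) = o*(o + 2)*(o + 4)*(o - 1)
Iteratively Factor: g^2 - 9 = (g - 3)*(g + 3)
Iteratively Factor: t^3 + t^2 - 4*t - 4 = (t + 1)*(t^2 - 4) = (t + 1)*(t + 2)*(t - 2)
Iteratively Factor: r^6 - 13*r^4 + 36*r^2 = (r)*(r^5 - 13*r^3 + 36*r) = r^2*(r^4 - 13*r^2 + 36) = r^2*(r + 2)*(r^3 - 2*r^2 - 9*r + 18) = r^2*(r - 3)*(r + 2)*(r^2 + r - 6) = r^2*(r - 3)*(r - 2)*(r + 2)*(r + 3)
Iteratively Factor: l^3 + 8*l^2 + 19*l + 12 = (l + 4)*(l^2 + 4*l + 3) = (l + 1)*(l + 4)*(l + 3)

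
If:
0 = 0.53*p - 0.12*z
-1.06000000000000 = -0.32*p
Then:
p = 3.31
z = 14.63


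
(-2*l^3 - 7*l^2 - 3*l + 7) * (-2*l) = 4*l^4 + 14*l^3 + 6*l^2 - 14*l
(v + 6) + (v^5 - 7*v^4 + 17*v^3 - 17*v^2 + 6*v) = v^5 - 7*v^4 + 17*v^3 - 17*v^2 + 7*v + 6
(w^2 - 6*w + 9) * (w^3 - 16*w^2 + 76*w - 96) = w^5 - 22*w^4 + 181*w^3 - 696*w^2 + 1260*w - 864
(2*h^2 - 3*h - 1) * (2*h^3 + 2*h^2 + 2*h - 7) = 4*h^5 - 2*h^4 - 4*h^3 - 22*h^2 + 19*h + 7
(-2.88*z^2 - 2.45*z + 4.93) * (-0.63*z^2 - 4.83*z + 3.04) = 1.8144*z^4 + 15.4539*z^3 - 0.0275999999999996*z^2 - 31.2599*z + 14.9872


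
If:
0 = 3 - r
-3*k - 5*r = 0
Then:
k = -5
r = 3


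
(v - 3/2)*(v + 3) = v^2 + 3*v/2 - 9/2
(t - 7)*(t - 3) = t^2 - 10*t + 21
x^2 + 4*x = x*(x + 4)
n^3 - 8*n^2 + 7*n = n*(n - 7)*(n - 1)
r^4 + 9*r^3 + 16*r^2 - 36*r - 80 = (r - 2)*(r + 2)*(r + 4)*(r + 5)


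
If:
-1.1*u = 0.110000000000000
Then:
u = -0.10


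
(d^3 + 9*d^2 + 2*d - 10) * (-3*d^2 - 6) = -3*d^5 - 27*d^4 - 12*d^3 - 24*d^2 - 12*d + 60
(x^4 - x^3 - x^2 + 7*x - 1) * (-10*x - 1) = -10*x^5 + 9*x^4 + 11*x^3 - 69*x^2 + 3*x + 1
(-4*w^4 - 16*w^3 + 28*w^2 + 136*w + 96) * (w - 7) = -4*w^5 + 12*w^4 + 140*w^3 - 60*w^2 - 856*w - 672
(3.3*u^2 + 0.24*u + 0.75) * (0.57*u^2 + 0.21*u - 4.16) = 1.881*u^4 + 0.8298*u^3 - 13.2501*u^2 - 0.8409*u - 3.12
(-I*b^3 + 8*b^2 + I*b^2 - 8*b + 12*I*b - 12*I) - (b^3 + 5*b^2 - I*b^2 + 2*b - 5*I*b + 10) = -b^3 - I*b^3 + 3*b^2 + 2*I*b^2 - 10*b + 17*I*b - 10 - 12*I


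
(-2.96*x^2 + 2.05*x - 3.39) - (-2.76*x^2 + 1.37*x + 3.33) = -0.2*x^2 + 0.68*x - 6.72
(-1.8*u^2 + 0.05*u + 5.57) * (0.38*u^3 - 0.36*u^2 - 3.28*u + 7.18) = -0.684*u^5 + 0.667*u^4 + 8.0026*u^3 - 15.0932*u^2 - 17.9106*u + 39.9926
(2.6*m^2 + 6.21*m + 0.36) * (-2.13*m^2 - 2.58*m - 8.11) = -5.538*m^4 - 19.9353*m^3 - 37.8746*m^2 - 51.2919*m - 2.9196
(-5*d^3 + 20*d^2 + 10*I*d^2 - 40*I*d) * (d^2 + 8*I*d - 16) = -5*d^5 + 20*d^4 - 30*I*d^4 + 120*I*d^3 - 160*I*d^2 + 640*I*d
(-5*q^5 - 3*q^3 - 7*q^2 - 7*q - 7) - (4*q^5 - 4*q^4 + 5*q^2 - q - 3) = -9*q^5 + 4*q^4 - 3*q^3 - 12*q^2 - 6*q - 4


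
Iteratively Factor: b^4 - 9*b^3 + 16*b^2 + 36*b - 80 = (b + 2)*(b^3 - 11*b^2 + 38*b - 40) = (b - 5)*(b + 2)*(b^2 - 6*b + 8) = (b - 5)*(b - 4)*(b + 2)*(b - 2)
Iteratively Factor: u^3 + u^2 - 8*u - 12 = (u - 3)*(u^2 + 4*u + 4) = (u - 3)*(u + 2)*(u + 2)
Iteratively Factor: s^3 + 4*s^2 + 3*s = (s)*(s^2 + 4*s + 3) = s*(s + 1)*(s + 3)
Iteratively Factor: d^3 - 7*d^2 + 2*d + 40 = (d + 2)*(d^2 - 9*d + 20) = (d - 4)*(d + 2)*(d - 5)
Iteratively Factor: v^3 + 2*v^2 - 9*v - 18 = (v - 3)*(v^2 + 5*v + 6) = (v - 3)*(v + 2)*(v + 3)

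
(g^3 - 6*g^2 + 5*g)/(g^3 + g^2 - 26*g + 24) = g*(g - 5)/(g^2 + 2*g - 24)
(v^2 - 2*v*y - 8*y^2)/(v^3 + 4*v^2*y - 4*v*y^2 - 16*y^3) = (-v + 4*y)/(-v^2 - 2*v*y + 8*y^2)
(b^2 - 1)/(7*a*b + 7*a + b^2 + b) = (b - 1)/(7*a + b)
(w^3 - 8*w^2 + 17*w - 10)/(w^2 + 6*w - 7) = (w^2 - 7*w + 10)/(w + 7)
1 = 1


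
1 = 1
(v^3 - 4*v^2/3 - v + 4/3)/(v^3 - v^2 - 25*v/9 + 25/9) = 3*(3*v^2 - v - 4)/(9*v^2 - 25)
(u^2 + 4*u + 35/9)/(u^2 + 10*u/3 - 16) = (9*u^2 + 36*u + 35)/(3*(3*u^2 + 10*u - 48))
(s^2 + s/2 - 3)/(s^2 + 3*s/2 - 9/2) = (s + 2)/(s + 3)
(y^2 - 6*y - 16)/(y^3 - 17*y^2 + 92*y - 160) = (y + 2)/(y^2 - 9*y + 20)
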